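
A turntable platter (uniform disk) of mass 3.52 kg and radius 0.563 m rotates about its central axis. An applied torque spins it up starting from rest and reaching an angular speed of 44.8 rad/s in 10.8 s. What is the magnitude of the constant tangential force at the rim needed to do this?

F ≈ 4.11 N

I = ½MR² = (1/2)(3.52)(0.563)² = 0.5579 kg·m².
α = Δω/Δt = (44.8 − 0)/10.8 = 4.148 rad/s².
The required torque is τ = Iα = (0.5579)(4.148) = 2.314 N·m.
A tangential force at the rim gives τ = FR, so F = τ/R = 2.314/0.563 = 4.110 N.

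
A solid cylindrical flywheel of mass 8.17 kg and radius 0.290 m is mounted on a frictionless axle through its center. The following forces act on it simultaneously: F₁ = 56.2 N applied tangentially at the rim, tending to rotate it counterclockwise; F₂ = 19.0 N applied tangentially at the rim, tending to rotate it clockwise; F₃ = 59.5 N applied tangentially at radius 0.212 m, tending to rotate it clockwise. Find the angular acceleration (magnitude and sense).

I = ½MR² = (1/2)(8.17)(0.290)² = 0.3435 kg·m².
Taking counterclockwise as positive: τ₁ = +(56.2)(0.290) = +16.30 N·m; τ₂ = −(19.0)(0.290) = −5.510 N·m; τ₃ = −(59.5)(0.212) = −12.61 N·m.
Net torque τ = -1.826 N·m.
α = τ/I = -1.826/0.3435 = -5.315 rad/s².

α ≈ 5.32 rad/s², clockwise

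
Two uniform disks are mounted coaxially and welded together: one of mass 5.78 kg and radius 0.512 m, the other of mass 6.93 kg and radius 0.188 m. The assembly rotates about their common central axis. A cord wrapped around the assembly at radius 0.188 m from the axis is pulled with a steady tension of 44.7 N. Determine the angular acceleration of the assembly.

α ≈ 9.55 rad/s²

I = ½M₁R₁² + ½M₂R₂² = ½(5.78)(0.512)² + ½(6.93)(0.188)² = 0.8801 kg·m².
τ = F r = (44.7)(0.188) = 8.404 N·m.
α = τ/I = 8.404/0.8801 = 9.549 rad/s².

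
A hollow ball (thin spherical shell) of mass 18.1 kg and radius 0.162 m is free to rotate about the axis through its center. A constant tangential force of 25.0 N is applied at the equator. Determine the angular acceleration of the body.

α ≈ 12.8 rad/s²

I = (2/3)MR² = (2/3)(18.1)(0.162)² = 0.3167 kg·m².
τ = F R = (25.0)(0.162) = 4.050 N·m.
Newton's second law for rotation, τ = Iα, gives α = τ/I = 4.050/0.3167 = 12.79 rad/s².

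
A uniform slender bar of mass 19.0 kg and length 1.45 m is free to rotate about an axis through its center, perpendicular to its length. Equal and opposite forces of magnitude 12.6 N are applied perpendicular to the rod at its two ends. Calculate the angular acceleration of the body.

α ≈ 5.49 rad/s²

I = (1/12)ML² = (1/12)(19.0)(1.45)² = 3.329 kg·m².
The couple gives τ = F·(L/2) + F·(L/2) = F L = (12.6)(1.45) = 18.27 N·m.
Newton's second law for rotation, τ = Iα, gives α = τ/I = 18.27/3.329 = 5.488 rad/s².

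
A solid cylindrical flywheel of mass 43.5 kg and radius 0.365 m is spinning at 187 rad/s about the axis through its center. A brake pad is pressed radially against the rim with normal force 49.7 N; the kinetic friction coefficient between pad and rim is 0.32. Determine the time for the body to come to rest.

I = ½MR² = (1/2)(43.5)(0.365)² = 2.898 kg·m².
Friction force f = μN = (0.32)(49.7) = 15.90 N at the rim; torque magnitude τ = fR = 5.805 N·m, opposing ω.
|α| = τ/I = 5.805/2.898 = 2.003 rad/s² (deceleration).
0 = ω₀ − |α|t ⇒ t = ω₀/|α| = 187/2.003 = 93.34 s.

t ≈ 93.3 s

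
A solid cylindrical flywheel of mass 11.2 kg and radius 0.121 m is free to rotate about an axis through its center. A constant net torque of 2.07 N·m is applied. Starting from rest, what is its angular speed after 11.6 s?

I = ½MR² = (1/2)(11.2)(0.121)² = 0.08199 kg·m².
α = τ/I = 2.07/0.08199 = 25.25 rad/s².
ω = ω₀ + αt = 0 + (25.25)(11.6) = 292.9 rad/s.

ω ≈ 293 rad/s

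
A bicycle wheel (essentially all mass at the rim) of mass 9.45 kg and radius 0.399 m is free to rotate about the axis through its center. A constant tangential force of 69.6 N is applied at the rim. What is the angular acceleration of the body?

I = MR² = (9.45)(0.399)² = 1.504 kg·m².
τ = F R = (69.6)(0.399) = 27.77 N·m.
Newton's second law for rotation, τ = Iα, gives α = τ/I = 27.77/1.504 = 18.46 rad/s².

α ≈ 18.5 rad/s²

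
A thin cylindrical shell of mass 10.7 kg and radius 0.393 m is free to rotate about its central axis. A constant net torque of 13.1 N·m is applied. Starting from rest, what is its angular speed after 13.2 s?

ω ≈ 105 rad/s

I = MR² = (10.7)(0.393)² = 1.653 kg·m².
α = τ/I = 13.1/1.653 = 7.927 rad/s².
ω = ω₀ + αt = 0 + (7.927)(13.2) = 104.6 rad/s.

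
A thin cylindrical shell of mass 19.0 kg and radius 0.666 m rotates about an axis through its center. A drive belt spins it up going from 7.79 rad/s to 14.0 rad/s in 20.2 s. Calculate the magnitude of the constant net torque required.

I = MR² = (19.0)(0.666)² = 8.428 kg·m².
α = Δω/Δt = (14.0 − 7.79)/20.2 = 0.3074 rad/s².
τ = Iα = (8.428)(0.3074) = 2.591 N·m.

τ ≈ 2.59 N·m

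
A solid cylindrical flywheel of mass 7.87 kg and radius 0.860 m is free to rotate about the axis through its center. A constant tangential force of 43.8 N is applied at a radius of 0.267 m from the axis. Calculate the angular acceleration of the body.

α ≈ 4.02 rad/s²

I = ½MR² = (1/2)(7.87)(0.860)² = 2.910 kg·m².
τ = F·r = (43.8)(0.267) = 11.69 N·m.
From τ = Iα: α = 11.69/2.910 = 4.018 rad/s².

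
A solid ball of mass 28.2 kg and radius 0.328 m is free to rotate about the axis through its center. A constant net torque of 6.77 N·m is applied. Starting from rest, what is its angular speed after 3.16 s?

I = (2/5)MR² = (2/5)(28.2)(0.328)² = 1.214 kg·m².
α = τ/I = 6.77/1.214 = 5.579 rad/s².
ω = ω₀ + αt = 0 + (5.579)(3.16) = 17.63 rad/s.

ω ≈ 17.6 rad/s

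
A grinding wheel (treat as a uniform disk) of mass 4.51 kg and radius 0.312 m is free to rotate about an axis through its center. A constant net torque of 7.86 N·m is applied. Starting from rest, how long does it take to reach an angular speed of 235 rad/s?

t ≈ 6.56 s

I = ½MR² = (1/2)(4.51)(0.312)² = 0.2195 kg·m².
α = τ/I = 7.86/0.2195 = 35.81 rad/s².
ω = αt ⇒ t = ω/α = 235/35.81 = 6.563 s.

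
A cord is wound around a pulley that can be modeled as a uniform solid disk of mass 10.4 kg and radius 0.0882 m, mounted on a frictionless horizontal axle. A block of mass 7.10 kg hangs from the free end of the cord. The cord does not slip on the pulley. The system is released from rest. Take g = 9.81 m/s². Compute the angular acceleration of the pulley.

I = ½MR² = (1/2)(10.4)(0.0882)² = 0.04045 kg·m².
Block: mg − T = ma. Pulley: TR = Iα. No-slip: a = αR, so T = (I/R²)a = 5.200·a.
Then mg = (m + 5.200)a, so a = (7.10)(9.81)/(7.10 + 5.200) = 5.663 m/s².
α = a/R = 5.663/0.0882 = 64.20 rad/s².

α ≈ 64.2 rad/s²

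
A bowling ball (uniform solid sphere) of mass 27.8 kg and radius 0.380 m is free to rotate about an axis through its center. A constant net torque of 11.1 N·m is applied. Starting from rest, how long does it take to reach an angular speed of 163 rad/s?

t ≈ 23.6 s

I = (2/5)MR² = (2/5)(27.8)(0.380)² = 1.606 kg·m².
α = τ/I = 11.1/1.606 = 6.913 rad/s².
ω = αt ⇒ t = ω/α = 163/6.913 = 23.58 s.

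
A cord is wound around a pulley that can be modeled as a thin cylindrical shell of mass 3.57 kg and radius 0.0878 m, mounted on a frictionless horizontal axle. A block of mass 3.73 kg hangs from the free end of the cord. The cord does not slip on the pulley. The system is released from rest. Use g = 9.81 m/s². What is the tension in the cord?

I = MR² = (3.57)(0.0878)² = 0.02752 kg·m².
Block: mg − T = ma. Pulley: TR = Iα. No-slip: a = αR, so T = (I/R²)a = 3.570·a.
Then mg = (m + 3.570)a, so a = (3.73)(9.81)/(3.73 + 3.570) = 5.013 m/s².
T = 3.570·a = 17.89 N.

T ≈ 17.9 N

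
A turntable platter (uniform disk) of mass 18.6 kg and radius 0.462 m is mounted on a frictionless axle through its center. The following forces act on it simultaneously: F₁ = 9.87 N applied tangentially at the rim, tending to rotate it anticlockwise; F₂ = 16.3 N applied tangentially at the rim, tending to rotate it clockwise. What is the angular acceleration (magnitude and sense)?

I = ½MR² = (1/2)(18.6)(0.462)² = 1.985 kg·m².
Taking anticlockwise as positive: τ₁ = +(9.87)(0.462) = +4.560 N·m; τ₂ = −(16.3)(0.462) = −7.531 N·m.
Net torque τ = -2.971 N·m.
α = τ/I = -2.971/1.985 = -1.497 rad/s².

α ≈ 1.50 rad/s², clockwise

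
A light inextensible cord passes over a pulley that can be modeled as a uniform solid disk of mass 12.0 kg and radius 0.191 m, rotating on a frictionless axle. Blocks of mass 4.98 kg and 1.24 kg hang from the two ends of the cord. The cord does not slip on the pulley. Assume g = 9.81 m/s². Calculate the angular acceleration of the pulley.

I = ½MR² = (1/2)(12.0)(0.191)² = 0.2189 kg·m².
Heavier block: m₁g − T₁ = m₁a. Lighter block: T₂ − m₂g = m₂a.
Pulley: (T₁ − T₂)R = Iα = I(a/R), so T₁ − T₂ = (I/R²)a = (1/2)M_p a = 6.000·a.
Adding the three: (m₁ − m₂)g = (m₁ + m₂ + 6.000)a, so a = (4.98 − 1.24)(9.81)/(4.98 + 1.24 + 6.000) = 3.002 m/s².
α = a/R = 3.002/0.191 = 15.72 rad/s².

α ≈ 15.7 rad/s²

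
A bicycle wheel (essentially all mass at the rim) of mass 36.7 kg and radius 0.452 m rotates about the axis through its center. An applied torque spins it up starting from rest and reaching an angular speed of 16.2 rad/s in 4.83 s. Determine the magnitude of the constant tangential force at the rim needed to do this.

I = MR² = (36.7)(0.452)² = 7.498 kg·m².
α = Δω/Δt = (16.2 − 0)/4.83 = 3.354 rad/s².
The required torque is τ = Iα = (7.498)(3.354) = 25.15 N·m.
A tangential force at the rim gives τ = FR, so F = τ/R = 25.15/0.452 = 55.64 N.

F ≈ 55.6 N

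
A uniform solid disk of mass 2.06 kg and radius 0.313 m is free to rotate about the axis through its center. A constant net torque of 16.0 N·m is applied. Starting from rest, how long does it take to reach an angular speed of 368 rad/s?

I = ½MR² = (1/2)(2.06)(0.313)² = 0.1009 kg·m².
α = τ/I = 16.0/0.1009 = 158.6 rad/s².
ω = αt ⇒ t = ω/α = 368/158.6 = 2.321 s.

t ≈ 2.32 s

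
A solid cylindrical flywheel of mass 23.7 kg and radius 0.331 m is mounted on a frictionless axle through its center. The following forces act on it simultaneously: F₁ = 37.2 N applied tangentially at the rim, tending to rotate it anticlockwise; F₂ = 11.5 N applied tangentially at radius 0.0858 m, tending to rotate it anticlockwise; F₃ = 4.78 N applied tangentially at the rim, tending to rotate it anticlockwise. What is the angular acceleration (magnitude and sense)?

α ≈ 11.5 rad/s², anticlockwise

I = ½MR² = (1/2)(23.7)(0.331)² = 1.298 kg·m².
Taking anticlockwise as positive: τ₁ = +(37.2)(0.331) = +12.31 N·m; τ₂ = +(11.5)(0.0858) = +0.9867 N·m; τ₃ = +(4.78)(0.331) = +1.582 N·m.
Net torque τ = 14.88 N·m.
α = τ/I = 14.88/1.298 = 11.46 rad/s².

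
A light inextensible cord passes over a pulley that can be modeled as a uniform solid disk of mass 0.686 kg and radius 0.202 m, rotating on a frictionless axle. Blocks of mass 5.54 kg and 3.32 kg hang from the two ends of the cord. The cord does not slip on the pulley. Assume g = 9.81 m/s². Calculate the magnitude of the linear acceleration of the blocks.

a ≈ 2.37 m/s²

I = ½MR² = (1/2)(0.686)(0.202)² = 0.01400 kg·m².
Heavier block: m₁g − T₁ = m₁a. Lighter block: T₂ − m₂g = m₂a.
Pulley: (T₁ − T₂)R = Iα = I(a/R), so T₁ − T₂ = (I/R²)a = (1/2)M_p a = 0.3430·a.
Adding the three: (m₁ − m₂)g = (m₁ + m₂ + 0.3430)a, so a = (5.54 − 3.32)(9.81)/(5.54 + 3.32 + 0.3430) = 2.366 m/s².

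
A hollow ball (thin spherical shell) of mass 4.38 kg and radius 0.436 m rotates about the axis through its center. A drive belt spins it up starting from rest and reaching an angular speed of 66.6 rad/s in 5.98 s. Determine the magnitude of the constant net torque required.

τ ≈ 6.18 N·m

I = (2/3)MR² = (2/3)(4.38)(0.436)² = 0.5551 kg·m².
α = Δω/Δt = (66.6 − 0)/5.98 = 11.14 rad/s².
τ = Iα = (0.5551)(11.14) = 6.182 N·m.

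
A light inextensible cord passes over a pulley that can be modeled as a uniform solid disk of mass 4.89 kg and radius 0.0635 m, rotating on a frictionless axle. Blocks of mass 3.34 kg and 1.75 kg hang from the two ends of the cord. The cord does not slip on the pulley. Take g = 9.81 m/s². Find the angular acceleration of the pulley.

α ≈ 32.6 rad/s²

I = ½MR² = (1/2)(4.89)(0.0635)² = 0.009859 kg·m².
Heavier block: m₁g − T₁ = m₁a. Lighter block: T₂ − m₂g = m₂a.
Pulley: (T₁ − T₂)R = Iα = I(a/R), so T₁ − T₂ = (I/R²)a = (1/2)M_p a = 2.445·a.
Adding the three: (m₁ − m₂)g = (m₁ + m₂ + 2.445)a, so a = (3.34 − 1.75)(9.81)/(3.34 + 1.75 + 2.445) = 2.070 m/s².
α = a/R = 2.070/0.0635 = 32.60 rad/s².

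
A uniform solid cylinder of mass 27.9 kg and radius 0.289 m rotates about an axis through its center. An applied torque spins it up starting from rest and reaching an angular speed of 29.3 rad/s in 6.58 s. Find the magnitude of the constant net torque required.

τ ≈ 5.19 N·m

I = ½MR² = (1/2)(27.9)(0.289)² = 1.165 kg·m².
α = Δω/Δt = (29.3 − 0)/6.58 = 4.453 rad/s².
τ = Iα = (1.165)(4.453) = 5.188 N·m.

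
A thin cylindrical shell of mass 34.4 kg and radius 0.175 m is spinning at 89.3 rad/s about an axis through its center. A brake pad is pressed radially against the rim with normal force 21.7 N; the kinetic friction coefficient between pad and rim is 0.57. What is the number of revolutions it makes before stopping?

I = MR² = (34.4)(0.175)² = 1.053 kg·m².
Friction force f = μN = (0.57)(21.7) = 12.37 N at the rim; torque magnitude τ = fR = 2.165 N·m, opposing ω.
|α| = τ/I = 2.165/1.053 = 2.055 rad/s² (deceleration).
ω² = ω₀² − 2|α|θ with ω = 0 ⇒ θ = ω₀²/(2|α|) = 1941 rad = 308.9 rev.

≈ 309 revolutions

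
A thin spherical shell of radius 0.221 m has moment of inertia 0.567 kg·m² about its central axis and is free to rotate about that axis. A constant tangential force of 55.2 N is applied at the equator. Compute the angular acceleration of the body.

α ≈ 21.5 rad/s²

τ = F R = (55.2)(0.221) = 12.20 N·m.
From τ = Iα: α = 12.20/0.5670 = 21.52 rad/s².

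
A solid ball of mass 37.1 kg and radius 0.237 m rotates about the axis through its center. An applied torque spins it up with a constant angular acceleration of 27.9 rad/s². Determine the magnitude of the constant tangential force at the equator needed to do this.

F ≈ 98.1 N

I = (2/5)MR² = (2/5)(37.1)(0.237)² = 0.8335 kg·m².
The required torque is τ = Iα = (0.8335)(27.90) = 23.26 N·m.
A tangential force at the equator gives τ = FR, so F = τ/R = 23.26/0.237 = 98.13 N.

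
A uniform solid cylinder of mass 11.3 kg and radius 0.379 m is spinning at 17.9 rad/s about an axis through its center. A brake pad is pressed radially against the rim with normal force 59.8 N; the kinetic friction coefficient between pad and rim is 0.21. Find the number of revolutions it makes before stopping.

I = ½MR² = (1/2)(11.3)(0.379)² = 0.8116 kg·m².
Friction force f = μN = (0.21)(59.8) = 12.56 N at the rim; torque magnitude τ = fR = 4.759 N·m, opposing ω.
|α| = τ/I = 4.759/0.8116 = 5.865 rad/s² (deceleration).
ω² = ω₀² − 2|α|θ with ω = 0 ⇒ θ = ω₀²/(2|α|) = 27.32 rad = 4.348 rev.

≈ 4.35 revolutions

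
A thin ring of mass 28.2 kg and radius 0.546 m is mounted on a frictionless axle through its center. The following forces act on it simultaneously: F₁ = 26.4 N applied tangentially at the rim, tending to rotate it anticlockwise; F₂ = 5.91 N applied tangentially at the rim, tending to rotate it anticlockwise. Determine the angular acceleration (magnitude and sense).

α ≈ 2.10 rad/s², anticlockwise

I = MR² = (28.2)(0.546)² = 8.407 kg·m².
Taking anticlockwise as positive: τ₁ = +(26.4)(0.546) = +14.41 N·m; τ₂ = +(5.91)(0.546) = +3.227 N·m.
Net torque τ = 17.64 N·m.
α = τ/I = 17.64/8.407 = 2.098 rad/s².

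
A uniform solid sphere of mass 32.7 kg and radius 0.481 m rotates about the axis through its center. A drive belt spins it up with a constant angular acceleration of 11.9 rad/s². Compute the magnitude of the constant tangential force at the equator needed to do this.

F ≈ 74.9 N

I = (2/5)MR² = (2/5)(32.7)(0.481)² = 3.026 kg·m².
The required torque is τ = Iα = (3.026)(11.90) = 36.01 N·m.
A tangential force at the equator gives τ = FR, so F = τ/R = 36.01/0.481 = 74.87 N.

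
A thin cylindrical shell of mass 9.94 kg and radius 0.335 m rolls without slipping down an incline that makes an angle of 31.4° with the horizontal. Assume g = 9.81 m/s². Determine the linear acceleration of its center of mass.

a ≈ 2.56 m/s²

Translation along the incline: Mg sinθ − f = Ma.
Rotation about the center: fR = Iα with I = MR². No-slip gives a = αR, so f = (I/R²)a = M a.
Substituting: Mg sinθ = (1 + 1.000)Ma, so a = g sinθ/(1 + 1.000) = (9.81) sin 31.4° / 2.000 = 2.556 m/s².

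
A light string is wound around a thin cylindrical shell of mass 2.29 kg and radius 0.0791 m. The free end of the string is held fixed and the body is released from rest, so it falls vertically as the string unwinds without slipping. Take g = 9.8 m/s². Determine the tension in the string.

Translation: Mg − T = Ma. Rotation about the center: TR = Iα with I = MR².
With a = αR: T = (I/R²)a = M a, so Mg = (1 + 1.000)Ma.
a = g/(1 + 1.000) = 9.8/2.000 = 4.900 m/s².
T = 1.000·M·a = (1.000)(2.29)(4.900) = 11.22 N.

T ≈ 11.2 N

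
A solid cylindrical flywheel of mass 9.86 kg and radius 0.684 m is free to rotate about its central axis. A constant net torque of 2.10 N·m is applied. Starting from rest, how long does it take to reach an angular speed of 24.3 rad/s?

t ≈ 26.7 s

I = ½MR² = (1/2)(9.86)(0.684)² = 2.307 kg·m².
α = τ/I = 2.10/2.307 = 0.9105 rad/s².
ω = αt ⇒ t = ω/α = 24.3/0.9105 = 26.69 s.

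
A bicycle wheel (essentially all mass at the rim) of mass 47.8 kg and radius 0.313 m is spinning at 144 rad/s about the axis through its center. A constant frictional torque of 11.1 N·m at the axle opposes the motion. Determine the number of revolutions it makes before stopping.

≈ 696 revolutions

I = MR² = (47.8)(0.313)² = 4.683 kg·m².
The net torque has magnitude 11.1 N·m, opposing ω.
|α| = τ/I = 11.10/4.683 = 2.370 rad/s² (deceleration).
ω² = ω₀² − 2|α|θ with ω = 0 ⇒ θ = ω₀²/(2|α|) = 4374 rad = 696.2 rev.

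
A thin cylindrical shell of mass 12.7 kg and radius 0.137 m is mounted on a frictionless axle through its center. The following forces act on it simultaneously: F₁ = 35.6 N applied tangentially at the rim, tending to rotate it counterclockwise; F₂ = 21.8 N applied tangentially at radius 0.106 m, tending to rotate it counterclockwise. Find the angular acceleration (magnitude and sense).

I = MR² = (12.7)(0.137)² = 0.2384 kg·m².
Taking counterclockwise as positive: τ₁ = +(35.6)(0.137) = +4.877 N·m; τ₂ = +(21.8)(0.106) = +2.311 N·m.
Net torque τ = 7.188 N·m.
α = τ/I = 7.188/0.2384 = 30.16 rad/s².

α ≈ 30.2 rad/s², counterclockwise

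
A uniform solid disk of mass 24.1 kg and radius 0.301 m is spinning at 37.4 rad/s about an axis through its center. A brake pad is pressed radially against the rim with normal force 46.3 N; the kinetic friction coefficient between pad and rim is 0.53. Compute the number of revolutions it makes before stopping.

≈ 16.5 revolutions

I = ½MR² = (1/2)(24.1)(0.301)² = 1.092 kg·m².
Friction force f = μN = (0.53)(46.3) = 24.54 N at the rim; torque magnitude τ = fR = 7.386 N·m, opposing ω.
|α| = τ/I = 7.386/1.092 = 6.766 rad/s² (deceleration).
ω² = ω₀² − 2|α|θ with ω = 0 ⇒ θ = ω₀²/(2|α|) = 103.4 rad = 16.45 rev.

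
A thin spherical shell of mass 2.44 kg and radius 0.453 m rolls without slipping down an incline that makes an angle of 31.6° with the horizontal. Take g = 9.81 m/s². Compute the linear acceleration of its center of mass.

Translation along the incline: Mg sinθ − f = Ma.
Rotation about the center: fR = Iα with I = (2/3)MR². No-slip gives a = αR, so f = (I/R²)a = (2/3)M a.
Substituting: Mg sinθ = (1 + 0.6667)Ma, so a = g sinθ/(1 + 0.6667) = (9.81) sin 31.6° / 1.667 = 3.084 m/s².

a ≈ 3.08 m/s²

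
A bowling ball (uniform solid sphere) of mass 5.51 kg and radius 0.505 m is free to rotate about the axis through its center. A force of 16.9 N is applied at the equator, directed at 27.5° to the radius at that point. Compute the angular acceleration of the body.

α ≈ 7.01 rad/s²

I = (2/5)MR² = (2/5)(5.51)(0.505)² = 0.5621 kg·m².
Only the tangential component produces torque: τ = F R sinθ = (16.9)(0.505) sin 27.5° = 3.941 N·m.
Newton's second law for rotation, τ = Iα, gives α = τ/I = 3.941/0.5621 = 7.011 rad/s².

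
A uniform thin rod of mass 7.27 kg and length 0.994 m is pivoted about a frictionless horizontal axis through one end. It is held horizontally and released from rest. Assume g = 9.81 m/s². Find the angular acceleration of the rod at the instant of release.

About the pivot, I = (1/3)ML² = (1/3)(7.27)(0.994)² = 2.394 kg·m².
The weight acts at the center, a distance L/2 = 0.4970 m from the pivot; τ = Mg(L/2) = 35.45 N·m.
α = τ/I = 35.45/2.394 = 14.80 rad/s².

α ≈ 14.8 rad/s²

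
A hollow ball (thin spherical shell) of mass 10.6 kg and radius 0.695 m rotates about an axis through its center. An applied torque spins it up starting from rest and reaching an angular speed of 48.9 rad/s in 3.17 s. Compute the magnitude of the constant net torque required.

τ ≈ 52.7 N·m

I = (2/3)MR² = (2/3)(10.6)(0.695)² = 3.413 kg·m².
α = Δω/Δt = (48.9 − 0)/3.17 = 15.43 rad/s².
τ = Iα = (3.413)(15.43) = 52.65 N·m.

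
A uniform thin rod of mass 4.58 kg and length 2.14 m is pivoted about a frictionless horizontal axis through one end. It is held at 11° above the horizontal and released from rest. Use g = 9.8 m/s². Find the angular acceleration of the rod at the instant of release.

α ≈ 6.74 rad/s²

About the pivot, I = (1/3)ML² = (1/3)(4.58)(2.14)² = 6.992 kg·m².
The weight acts at the center, a distance L/2 = 1.070 m from the pivot; τ = Mg(L/2) cos 11° = 47.14 N·m.
α = τ/I = 47.14/6.992 = 6.743 rad/s².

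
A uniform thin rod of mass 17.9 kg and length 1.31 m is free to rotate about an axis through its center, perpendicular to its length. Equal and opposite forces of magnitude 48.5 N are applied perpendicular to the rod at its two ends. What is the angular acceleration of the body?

I = (1/12)ML² = (1/12)(17.9)(1.31)² = 2.560 kg·m².
The couple gives τ = F·(L/2) + F·(L/2) = F L = (48.5)(1.31) = 63.54 N·m.
From τ = Iα: α = 63.54/2.560 = 24.82 rad/s².

α ≈ 24.8 rad/s²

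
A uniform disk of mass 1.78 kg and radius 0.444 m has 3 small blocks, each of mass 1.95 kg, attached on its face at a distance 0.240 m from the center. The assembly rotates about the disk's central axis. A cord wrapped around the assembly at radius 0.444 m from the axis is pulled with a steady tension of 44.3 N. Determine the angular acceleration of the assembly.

I_disk = ½MR² = ½(1.78)(0.444)² = 0.1755 kg·m².
I_blocks = 3·m·r² = 3(1.95)(0.240)² = 0.3370 kg·m².
Total I = 0.5124 kg·m².
τ = F r = (44.3)(0.444) = 19.67 N·m.
α = τ/I = 19.67/0.5124 = 38.39 rad/s².

α ≈ 38.4 rad/s²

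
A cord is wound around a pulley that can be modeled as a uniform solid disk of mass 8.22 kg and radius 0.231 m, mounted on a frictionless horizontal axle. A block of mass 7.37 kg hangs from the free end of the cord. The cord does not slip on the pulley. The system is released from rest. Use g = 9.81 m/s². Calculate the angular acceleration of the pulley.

α ≈ 27.3 rad/s²

I = ½MR² = (1/2)(8.22)(0.231)² = 0.2193 kg·m².
Block: mg − T = ma. Pulley: TR = Iα. No-slip: a = αR, so T = (I/R²)a = 4.110·a.
Then mg = (m + 4.110)a, so a = (7.37)(9.81)/(7.37 + 4.110) = 6.298 m/s².
α = a/R = 6.298/0.231 = 27.26 rad/s².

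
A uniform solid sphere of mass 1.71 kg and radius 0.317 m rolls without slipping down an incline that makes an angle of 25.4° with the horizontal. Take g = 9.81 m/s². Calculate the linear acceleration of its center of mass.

Translation along the incline: Mg sinθ − f = Ma.
Rotation about the center: fR = Iα with I = (2/5)MR². No-slip gives a = αR, so f = (I/R²)a = (2/5)M a.
Substituting: Mg sinθ = (1 + 0.4000)Ma, so a = g sinθ/(1 + 0.4000) = (9.81) sin 25.4° / 1.400 = 3.006 m/s².

a ≈ 3.01 m/s²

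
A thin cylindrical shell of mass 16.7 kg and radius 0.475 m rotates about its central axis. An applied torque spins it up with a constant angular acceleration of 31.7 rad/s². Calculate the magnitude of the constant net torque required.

τ ≈ 119 N·m

I = MR² = (16.7)(0.475)² = 3.768 kg·m².
τ = Iα = (3.768)(31.70) = 119.4 N·m.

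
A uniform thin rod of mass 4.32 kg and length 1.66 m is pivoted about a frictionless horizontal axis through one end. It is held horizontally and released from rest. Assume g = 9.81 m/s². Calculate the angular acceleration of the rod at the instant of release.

About the pivot, I = (1/3)ML² = (1/3)(4.32)(1.66)² = 3.968 kg·m².
The weight acts at the center, a distance L/2 = 0.8300 m from the pivot; τ = Mg(L/2) = 35.17 N·m.
α = τ/I = 35.17/3.968 = 8.864 rad/s².

α ≈ 8.86 rad/s²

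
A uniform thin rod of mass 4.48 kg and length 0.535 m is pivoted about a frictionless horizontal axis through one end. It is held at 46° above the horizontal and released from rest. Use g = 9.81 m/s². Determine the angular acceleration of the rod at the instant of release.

About the pivot, I = (1/3)ML² = (1/3)(4.48)(0.535)² = 0.4274 kg·m².
The weight acts at the center, a distance L/2 = 0.2675 m from the pivot; τ = Mg(L/2) cos 46° = 8.167 N·m.
α = τ/I = 8.167/0.4274 = 19.11 rad/s².

α ≈ 19.1 rad/s²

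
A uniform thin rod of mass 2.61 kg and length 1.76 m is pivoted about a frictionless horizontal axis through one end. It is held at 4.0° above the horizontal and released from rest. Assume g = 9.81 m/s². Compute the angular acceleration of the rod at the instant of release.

α ≈ 8.34 rad/s²

About the pivot, I = (1/3)ML² = (1/3)(2.61)(1.76)² = 2.695 kg·m².
The weight acts at the center, a distance L/2 = 0.8800 m from the pivot; τ = Mg(L/2) cos 4.0° = 22.48 N·m.
α = τ/I = 22.48/2.695 = 8.340 rad/s².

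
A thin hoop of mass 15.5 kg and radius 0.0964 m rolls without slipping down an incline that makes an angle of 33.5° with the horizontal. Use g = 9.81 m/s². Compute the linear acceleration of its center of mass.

a ≈ 2.71 m/s²

Translation along the incline: Mg sinθ − f = Ma.
Rotation about the center: fR = Iα with I = MR². No-slip gives a = αR, so f = (I/R²)a = M a.
Substituting: Mg sinθ = (1 + 1.000)Ma, so a = g sinθ/(1 + 1.000) = (9.81) sin 33.5° / 2.000 = 2.707 m/s².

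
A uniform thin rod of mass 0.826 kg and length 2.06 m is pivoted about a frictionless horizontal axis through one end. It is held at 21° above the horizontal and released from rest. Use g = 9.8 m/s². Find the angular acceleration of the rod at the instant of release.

α ≈ 6.66 rad/s²

About the pivot, I = (1/3)ML² = (1/3)(0.826)(2.06)² = 1.168 kg·m².
The weight acts at the center, a distance L/2 = 1.030 m from the pivot; τ = Mg(L/2) cos 21° = 7.784 N·m.
α = τ/I = 7.784/1.168 = 6.662 rad/s².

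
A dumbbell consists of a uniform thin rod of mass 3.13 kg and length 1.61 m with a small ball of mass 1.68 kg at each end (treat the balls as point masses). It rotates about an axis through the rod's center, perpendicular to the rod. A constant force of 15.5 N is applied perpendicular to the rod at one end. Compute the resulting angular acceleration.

I_rod = (1/12)ML² = (1/12)(3.13)(1.61)² = 0.6761 kg·m².
I_balls = 2·m·(L/2)² = 2(1.68)(0.8050)² = 2.177 kg·m².
Total I = 2.853 kg·m².
τ = F·(L/2) = (15.5)(0.805) = 12.48 N·m.
α = τ/I = 12.48/2.853 = 4.373 rad/s².

α ≈ 4.37 rad/s²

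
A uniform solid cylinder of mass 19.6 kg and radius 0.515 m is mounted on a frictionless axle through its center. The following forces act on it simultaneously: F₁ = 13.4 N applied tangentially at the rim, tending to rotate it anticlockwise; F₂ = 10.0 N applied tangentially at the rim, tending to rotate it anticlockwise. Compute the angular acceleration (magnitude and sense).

α ≈ 4.64 rad/s², anticlockwise

I = ½MR² = (1/2)(19.6)(0.515)² = 2.599 kg·m².
Taking anticlockwise as positive: τ₁ = +(13.4)(0.515) = +6.901 N·m; τ₂ = +(10.0)(0.515) = +5.150 N·m.
Net torque τ = 12.05 N·m.
α = τ/I = 12.05/2.599 = 4.636 rad/s².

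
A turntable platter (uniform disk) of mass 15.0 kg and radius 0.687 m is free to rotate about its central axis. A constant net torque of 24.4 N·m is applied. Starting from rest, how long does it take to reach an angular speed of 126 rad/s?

t ≈ 18.3 s

I = ½MR² = (1/2)(15.0)(0.687)² = 3.540 kg·m².
α = τ/I = 24.4/3.540 = 6.893 rad/s².
ω = αt ⇒ t = ω/α = 126/6.893 = 18.28 s.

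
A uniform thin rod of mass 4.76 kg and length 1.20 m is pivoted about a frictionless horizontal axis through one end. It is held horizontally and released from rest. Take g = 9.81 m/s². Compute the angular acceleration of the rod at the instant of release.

α ≈ 12.3 rad/s²

About the pivot, I = (1/3)ML² = (1/3)(4.76)(1.20)² = 2.285 kg·m².
The weight acts at the center, a distance L/2 = 0.6000 m from the pivot; τ = Mg(L/2) = 28.02 N·m.
α = τ/I = 28.02/2.285 = 12.26 rad/s².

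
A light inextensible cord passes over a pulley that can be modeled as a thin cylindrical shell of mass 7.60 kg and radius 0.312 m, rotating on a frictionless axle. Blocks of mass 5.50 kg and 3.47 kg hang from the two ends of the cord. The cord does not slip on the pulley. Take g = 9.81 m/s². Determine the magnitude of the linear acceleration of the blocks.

a ≈ 1.20 m/s²

I = MR² = (7.60)(0.312)² = 0.7398 kg·m².
Heavier block: m₁g − T₁ = m₁a. Lighter block: T₂ − m₂g = m₂a.
Pulley: (T₁ − T₂)R = Iα = I(a/R), so T₁ − T₂ = (I/R²)a = 1·M_p a = 7.600·a.
Adding the three: (m₁ − m₂)g = (m₁ + m₂ + 7.600)a, so a = (5.50 − 3.47)(9.81)/(5.50 + 3.47 + 7.600) = 1.202 m/s².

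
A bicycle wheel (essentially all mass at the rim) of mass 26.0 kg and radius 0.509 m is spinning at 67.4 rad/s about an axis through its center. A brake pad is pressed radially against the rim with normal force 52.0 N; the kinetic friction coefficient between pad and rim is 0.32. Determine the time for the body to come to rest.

t ≈ 53.6 s

I = MR² = (26.0)(0.509)² = 6.736 kg·m².
Friction force f = μN = (0.32)(52.0) = 16.64 N at the rim; torque magnitude τ = fR = 8.470 N·m, opposing ω.
|α| = τ/I = 8.470/6.736 = 1.257 rad/s² (deceleration).
0 = ω₀ − |α|t ⇒ t = ω₀/|α| = 67.4/1.257 = 53.60 s.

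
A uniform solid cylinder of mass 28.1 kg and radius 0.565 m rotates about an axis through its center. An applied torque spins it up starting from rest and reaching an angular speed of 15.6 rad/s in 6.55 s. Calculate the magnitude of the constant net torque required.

I = ½MR² = (1/2)(28.1)(0.565)² = 4.485 kg·m².
α = Δω/Δt = (15.6 − 0)/6.55 = 2.382 rad/s².
τ = Iα = (4.485)(2.382) = 10.68 N·m.

τ ≈ 10.7 N·m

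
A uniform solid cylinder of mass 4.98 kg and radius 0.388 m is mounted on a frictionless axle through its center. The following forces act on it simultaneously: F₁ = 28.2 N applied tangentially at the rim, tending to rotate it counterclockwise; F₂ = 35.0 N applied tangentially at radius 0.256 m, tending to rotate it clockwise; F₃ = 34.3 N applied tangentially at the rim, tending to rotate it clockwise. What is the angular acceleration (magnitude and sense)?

α ≈ 30.2 rad/s², clockwise

I = ½MR² = (1/2)(4.98)(0.388)² = 0.3749 kg·m².
Taking counterclockwise as positive: τ₁ = +(28.2)(0.388) = +10.94 N·m; τ₂ = −(35.0)(0.256) = −8.960 N·m; τ₃ = −(34.3)(0.388) = −13.31 N·m.
Net torque τ = -11.33 N·m.
α = τ/I = -11.33/0.3749 = -30.22 rad/s².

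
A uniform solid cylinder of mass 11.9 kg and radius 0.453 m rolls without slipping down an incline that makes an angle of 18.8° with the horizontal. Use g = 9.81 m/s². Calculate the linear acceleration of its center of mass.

Translation along the incline: Mg sinθ − f = Ma.
Rotation about the center: fR = Iα with I = ½MR². No-slip gives a = αR, so f = (I/R²)a = (1/2)M a.
Substituting: Mg sinθ = (1 + 0.5000)Ma, so a = g sinθ/(1 + 0.5000) = (9.81) sin 18.8° / 1.500 = 2.108 m/s².

a ≈ 2.11 m/s²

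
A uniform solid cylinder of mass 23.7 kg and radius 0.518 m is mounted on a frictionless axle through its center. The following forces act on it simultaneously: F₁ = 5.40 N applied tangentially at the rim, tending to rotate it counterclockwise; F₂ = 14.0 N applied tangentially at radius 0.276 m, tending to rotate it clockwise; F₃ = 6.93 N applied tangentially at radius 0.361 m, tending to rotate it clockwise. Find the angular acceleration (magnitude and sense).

I = ½MR² = (1/2)(23.7)(0.518)² = 3.180 kg·m².
Taking counterclockwise as positive: τ₁ = +(5.40)(0.518) = +2.797 N·m; τ₂ = −(14.0)(0.276) = −3.864 N·m; τ₃ = −(6.93)(0.361) = −2.502 N·m.
Net torque τ = -3.569 N·m.
α = τ/I = -3.569/3.180 = -1.122 rad/s².

α ≈ 1.12 rad/s², clockwise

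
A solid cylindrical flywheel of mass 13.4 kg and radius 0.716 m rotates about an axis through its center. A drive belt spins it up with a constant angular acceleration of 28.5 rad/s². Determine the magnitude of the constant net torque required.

I = ½MR² = (1/2)(13.4)(0.716)² = 3.435 kg·m².
τ = Iα = (3.435)(28.50) = 97.89 N·m.

τ ≈ 97.9 N·m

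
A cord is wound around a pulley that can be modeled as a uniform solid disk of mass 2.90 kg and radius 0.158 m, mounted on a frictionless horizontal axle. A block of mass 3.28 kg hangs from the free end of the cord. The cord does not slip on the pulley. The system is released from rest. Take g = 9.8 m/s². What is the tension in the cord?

I = ½MR² = (1/2)(2.90)(0.158)² = 0.03620 kg·m².
Block: mg − T = ma. Pulley: TR = Iα. No-slip: a = αR, so T = (I/R²)a = 1.450·a.
Then mg = (m + 1.450)a, so a = (3.28)(9.8)/(3.28 + 1.450) = 6.796 m/s².
T = 1.450·a = 9.854 N.

T ≈ 9.85 N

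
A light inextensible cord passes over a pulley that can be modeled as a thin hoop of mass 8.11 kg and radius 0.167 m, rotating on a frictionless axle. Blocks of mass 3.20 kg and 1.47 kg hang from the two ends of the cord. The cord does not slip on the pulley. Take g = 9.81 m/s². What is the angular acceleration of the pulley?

I = MR² = (8.11)(0.167)² = 0.2262 kg·m².
Heavier block: m₁g − T₁ = m₁a. Lighter block: T₂ − m₂g = m₂a.
Pulley: (T₁ − T₂)R = Iα = I(a/R), so T₁ − T₂ = (I/R²)a = 1·M_p a = 8.110·a.
Adding the three: (m₁ − m₂)g = (m₁ + m₂ + 8.110)a, so a = (3.20 − 1.47)(9.81)/(3.20 + 1.47 + 8.110) = 1.328 m/s².
α = a/R = 1.328/0.167 = 7.952 rad/s².

α ≈ 7.95 rad/s²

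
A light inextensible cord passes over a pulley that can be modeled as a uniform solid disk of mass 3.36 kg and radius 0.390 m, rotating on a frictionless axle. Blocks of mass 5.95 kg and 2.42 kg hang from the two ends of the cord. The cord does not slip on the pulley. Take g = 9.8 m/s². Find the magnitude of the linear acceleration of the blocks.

I = ½MR² = (1/2)(3.36)(0.390)² = 0.2555 kg·m².
Heavier block: m₁g − T₁ = m₁a. Lighter block: T₂ − m₂g = m₂a.
Pulley: (T₁ − T₂)R = Iα = I(a/R), so T₁ − T₂ = (I/R²)a = (1/2)M_p a = 1.680·a.
Adding the three: (m₁ − m₂)g = (m₁ + m₂ + 1.680)a, so a = (5.95 − 2.42)(9.8)/(5.95 + 2.42 + 1.680) = 3.442 m/s².

a ≈ 3.44 m/s²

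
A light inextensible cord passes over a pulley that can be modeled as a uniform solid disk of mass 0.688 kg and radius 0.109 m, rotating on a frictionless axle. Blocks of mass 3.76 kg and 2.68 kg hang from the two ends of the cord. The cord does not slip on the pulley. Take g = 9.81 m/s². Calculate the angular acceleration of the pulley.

α ≈ 14.3 rad/s²

I = ½MR² = (1/2)(0.688)(0.109)² = 0.004087 kg·m².
Heavier block: m₁g − T₁ = m₁a. Lighter block: T₂ − m₂g = m₂a.
Pulley: (T₁ − T₂)R = Iα = I(a/R), so T₁ − T₂ = (I/R²)a = (1/2)M_p a = 0.3440·a.
Adding the three: (m₁ − m₂)g = (m₁ + m₂ + 0.3440)a, so a = (3.76 − 2.68)(9.81)/(3.76 + 2.68 + 0.3440) = 1.562 m/s².
α = a/R = 1.562/0.109 = 14.33 rad/s².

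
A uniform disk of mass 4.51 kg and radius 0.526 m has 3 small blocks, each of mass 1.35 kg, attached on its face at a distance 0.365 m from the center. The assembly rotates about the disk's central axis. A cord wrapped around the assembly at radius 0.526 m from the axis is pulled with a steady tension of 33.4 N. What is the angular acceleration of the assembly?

α ≈ 15.1 rad/s²

I_disk = ½MR² = ½(4.51)(0.526)² = 0.6239 kg·m².
I_blocks = 3·m·r² = 3(1.35)(0.365)² = 0.5396 kg·m².
Total I = 1.163 kg·m².
τ = F r = (33.4)(0.526) = 17.57 N·m.
α = τ/I = 17.57/1.163 = 15.10 rad/s².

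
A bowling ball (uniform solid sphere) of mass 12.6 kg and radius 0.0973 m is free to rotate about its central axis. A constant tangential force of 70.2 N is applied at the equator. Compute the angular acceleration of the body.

α ≈ 143 rad/s²

I = (2/5)MR² = (2/5)(12.6)(0.0973)² = 0.04772 kg·m².
τ = F R = (70.2)(0.0973) = 6.830 N·m.
Newton's second law for rotation, τ = Iα, gives α = τ/I = 6.830/0.04772 = 143.2 rad/s².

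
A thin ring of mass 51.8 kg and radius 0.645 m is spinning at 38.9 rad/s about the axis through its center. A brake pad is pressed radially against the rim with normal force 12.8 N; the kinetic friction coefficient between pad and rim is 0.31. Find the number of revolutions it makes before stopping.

≈ 1010 revolutions

I = MR² = (51.8)(0.645)² = 21.55 kg·m².
Friction force f = μN = (0.31)(12.8) = 3.968 N at the rim; torque magnitude τ = fR = 2.559 N·m, opposing ω.
|α| = τ/I = 2.559/21.55 = 0.1188 rad/s² (deceleration).
ω² = ω₀² − 2|α|θ with ω = 0 ⇒ θ = ω₀²/(2|α|) = 6371 rad = 1014 rev.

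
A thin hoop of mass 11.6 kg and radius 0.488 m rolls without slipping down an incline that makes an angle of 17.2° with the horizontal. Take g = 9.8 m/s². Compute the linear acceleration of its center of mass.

a ≈ 1.45 m/s²

Translation along the incline: Mg sinθ − f = Ma.
Rotation about the center: fR = Iα with I = MR². No-slip gives a = αR, so f = (I/R²)a = M a.
Substituting: Mg sinθ = (1 + 1.000)Ma, so a = g sinθ/(1 + 1.000) = (9.8) sin 17.2° / 2.000 = 1.449 m/s².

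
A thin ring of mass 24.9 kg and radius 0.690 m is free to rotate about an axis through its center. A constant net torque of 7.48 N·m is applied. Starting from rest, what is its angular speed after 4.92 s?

ω ≈ 3.10 rad/s

I = MR² = (24.9)(0.690)² = 11.85 kg·m².
α = τ/I = 7.48/11.85 = 0.6310 rad/s².
ω = ω₀ + αt = 0 + (0.6310)(4.92) = 3.104 rad/s.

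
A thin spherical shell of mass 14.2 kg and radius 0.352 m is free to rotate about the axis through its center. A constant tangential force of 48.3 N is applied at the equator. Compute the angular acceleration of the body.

α ≈ 14.5 rad/s²

I = (2/3)MR² = (2/3)(14.2)(0.352)² = 1.173 kg·m².
τ = F R = (48.3)(0.352) = 17.00 N·m.
Newton's second law for rotation, τ = Iα, gives α = τ/I = 17.00/1.173 = 14.49 rad/s².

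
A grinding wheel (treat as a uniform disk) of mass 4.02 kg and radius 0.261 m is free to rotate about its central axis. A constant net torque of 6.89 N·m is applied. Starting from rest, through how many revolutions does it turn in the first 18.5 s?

I = ½MR² = (1/2)(4.02)(0.261)² = 0.1369 kg·m².
α = τ/I = 6.89/0.1369 = 50.32 rad/s².
θ = ½αt² = ½(50.32)(18.5)² = 8611 rad.
Revolutions = θ/(2π) = 1370.

≈ 1370 revolutions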